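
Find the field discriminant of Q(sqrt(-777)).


For K = Q(sqrt(d)) with d squarefree: disc(K) = d if d = 1 mod 4, and disc(K) = 4d if d = 2 or 3 mod 4.
Here d = -777, and d mod 4 = 3.
d = 3 mod 4, not 1 (O_K = Z[sqrt(d)]), so disc(K) = 4d = 4 * (-777) = -3108

-3108


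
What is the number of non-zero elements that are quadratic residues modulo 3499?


For prime p, the number of non-zero quadratic residues is (p-1)/2.
= (3499-1)/2
= 1749

1749


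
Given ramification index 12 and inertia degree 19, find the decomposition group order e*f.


|D_P| = e * f
= 12 * 19
= 228

228


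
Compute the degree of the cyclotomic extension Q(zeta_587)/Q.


The degree equals Euler's totient phi(587).
587 = 587
phi(587) = 586

586


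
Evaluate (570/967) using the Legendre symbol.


p = 967 is prime, so compute (570/967) with the reciprocity algorithm (Jacobi-symbol steps: pull out 2s via (2/n), flip via reciprocity, reduce):
  pull out 2: (2/967) = +1  (since 967 mod 8 = 7)
  reciprocity: (285/967) -> +(967/285)
  reduce: (112/285)
  pull out 2: (2/285) = -1  (since 285 mod 8 = 5)
  pull out 2: (2/285) = -1  (since 285 mod 8 = 5)
  pull out 2: (2/285) = -1  (since 285 mod 8 = 5)
  pull out 2: (2/285) = -1  (since 285 mod 8 = 5)
  reciprocity: (7/285) -> +(285/7)
  reduce: (5/7)
  reciprocity: (5/7) -> +(7/5)
  reduce: (2/5)
  pull out 2: (2/5) = -1  (since 5 mod 8 = 5)
  (1/5) = 1
Product of signs = -1
(570/967) = -1

-1


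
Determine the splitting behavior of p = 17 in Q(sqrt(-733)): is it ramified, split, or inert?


K = Q(sqrt(-733)). Since d mod 4 = 3, disc(K) = -2932.
Check p | disc: -2932 mod 17 = 9.
p does not divide disc. Compute Legendre symbol (d/p):
15^((17-1)/2) mod 17 = 1
(d/p) = 1, so p splits: (p) = P*P' with e=1, f=1, g=2.
Therefore p is split.

split


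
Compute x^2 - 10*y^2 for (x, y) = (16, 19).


x^2 - d*y^2
= 16^2 - 10*19^2
= 256 - 3610
= -3354

-3354


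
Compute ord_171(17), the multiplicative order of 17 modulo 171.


We want ord_171(17), the smallest k >= 1 with 17^k = 1 mod 171.
n = 171 = 3^2 * 19, phi(171) = 108; the order divides phi(n).
Divisors of 108: 1, 2, 3, 4, 6, 9, 12, 18, 27, 36, 54, 108
Repeated squaring mod 171: 17^1 = 17, 17^2 = 118, 17^4 = 73, 17^8 = 28, 17^16 = 100, 17^32 = 82, 17^64 = 55
Test divisors in increasing order:
  k=1: 17^1 = 17 mod 171
  k=2: 17^2 = 118 mod 171
  k=3: 17^3 = 118 * 17 = 125 mod 171
  k=4: 17^4 = 73 mod 171
  k=6: 17^6 = 73 * 118 = 64 mod 171
  k=9: 17^9 = 28 * 17 = 134 mod 171
  k=12: 17^12 = 28 * 73 = 163 mod 171
  k=18: 17^18 = 100 * 118 = 1 mod 171  <- first divisor giving 1
Order = 18

18


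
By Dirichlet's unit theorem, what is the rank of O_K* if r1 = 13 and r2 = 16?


By Dirichlet's unit theorem:
rank = r1 + r2 - 1
= 13 + 16 - 1
= 28

28


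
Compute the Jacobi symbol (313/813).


Compute (313/813) via quadratic reciprocity:
  reciprocity: (313/813) -> +(813/313)
  reduce: (187/313)
  reciprocity: (187/313) -> +(313/187)
  reduce: (126/187)
  pull out 2: (2/187) = -1  (since 187 mod 8 = 3)
  reciprocity: (63/187) -> -(187/63)
  reduce: (61/63)
  reciprocity: (61/63) -> +(63/61)
  reduce: (2/61)
  pull out 2: (2/61) = -1  (since 61 mod 8 = 5)
  (1/61) = 1
Product of signs = -1

-1


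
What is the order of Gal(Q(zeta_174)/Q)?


|Gal(Q(zeta_174)/Q)| = phi(174)
= 56

56


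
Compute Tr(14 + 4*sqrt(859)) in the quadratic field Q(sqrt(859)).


Tr(a + b*sqrt(d)) = (a + b*sqrt(d)) + (a - b*sqrt(d)) = 2a
= 2 * (14)
= 28

28


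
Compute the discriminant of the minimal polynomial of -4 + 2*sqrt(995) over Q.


The element -4 + 2*sqrt(995) has minimal polynomial:
x^2 + 8*x - 3964
Discriminant = (8)^2 - 4*(-3964)
= 64 + 15856
= 15920

15920


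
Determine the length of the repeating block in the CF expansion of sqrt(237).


Run the CF algorithm for sqrt(237).
a_0 = floor(sqrt(237)) = 15; set m_0=0, q_0=1.
Recurrence: m' = q*a - m,  q' = (d - m'^2)/q,  a' = floor((a_0 + m')/q').
  step 1: m=15, q=12, a=2
  step 2: m=9, q=13, a=1
  step 3: m=4, q=17, a=1
  step 4: m=13, q=4, a=7
  step 5: m=15, q=3, a=10
  step 6: m=15, q=4, a=7
  step 7: m=13, q=17, a=1
  step 8: m=4, q=13, a=1
  step 9: m=9, q=12, a=2
  step 10: m=15, q=1, a=30
a_10 = 2*a_0 = 30, so the period closes here.
sqrt(237) = [15; 2, 1, 1, 7, 10, 7, 1, 1, 2, 30]
Period length = 10

10


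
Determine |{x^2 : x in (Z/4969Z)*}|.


For prime p, the number of non-zero quadratic residues is (p-1)/2.
= (4969-1)/2
= 2484

2484


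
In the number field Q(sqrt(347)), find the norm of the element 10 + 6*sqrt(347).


N(a + b*sqrt(d)) = a^2 - d*b^2
= (10)^2 - (347)*(6)^2
= 100 - 12492
= -12392

-12392


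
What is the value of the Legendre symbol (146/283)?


p = 283 is prime, so compute (146/283) with the reciprocity algorithm (Jacobi-symbol steps: pull out 2s via (2/n), flip via reciprocity, reduce):
  pull out 2: (2/283) = -1  (since 283 mod 8 = 3)
  reciprocity: (73/283) -> +(283/73)
  reduce: (64/73)
  pull out 2: (2/73) = +1  (since 73 mod 8 = 1)
  pull out 2: (2/73) = +1  (since 73 mod 8 = 1)
  pull out 2: (2/73) = +1  (since 73 mod 8 = 1)
  pull out 2: (2/73) = +1  (since 73 mod 8 = 1)
  pull out 2: (2/73) = +1  (since 73 mod 8 = 1)
  pull out 2: (2/73) = +1  (since 73 mod 8 = 1)
  (1/73) = 1
Product of signs = -1
(146/283) = -1

-1


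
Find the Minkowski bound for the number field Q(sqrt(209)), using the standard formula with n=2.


d = 209, d mod 4 = 1, so disc(K) = d = 209; |disc(K)| = 209
Real quadratic field, so n = 2, s = r2 = 0, r1 = 2
M = (n!/n^n) * (4/pi)^s * sqrt(|disc(K)|) = (2!/2^2) * (4/pi)^0 * sqrt(209)
= 0.5 * 1.000000 * 14.456832
= 7.2284

7.2284


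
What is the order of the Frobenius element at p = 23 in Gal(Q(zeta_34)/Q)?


The Frobenius at p in Gal(Q(zeta_n)/Q) = (Z/nZ)* is the class of p, so its order is ord_34(23), the smallest k >= 1 with 23^k = 1 mod 34.
n = 34 = 2 * 17, phi(34) = 16; the order divides phi(n).
Divisors of 16: 1, 2, 4, 8, 16
Repeated squaring mod 34: 23^1 = 23, 23^2 = 19, 23^4 = 21, 23^8 = 33, 23^16 = 1
Test divisors in increasing order:
  k=1: 23^1 = 23 mod 34
  k=2: 23^2 = 19 mod 34
  k=4: 23^4 = 21 mod 34
  k=8: 23^8 = 33 mod 34
  k=16: 23^16 = 1 mod 34  <- first divisor giving 1
Order = 16

16


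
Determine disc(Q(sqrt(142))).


For K = Q(sqrt(d)) with d squarefree: disc(K) = d if d = 1 mod 4, and disc(K) = 4d if d = 2 or 3 mod 4.
Here d = 142, and d mod 4 = 2.
d = 2 mod 4, not 1 (O_K = Z[sqrt(d)]), so disc(K) = 4d = 4 * (142) = 568

568


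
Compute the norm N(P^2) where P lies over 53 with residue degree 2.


N(P^a) = p^(a*f)
= 53^(2*2)
= 53^4
= 7890481

7890481


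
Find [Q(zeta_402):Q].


The degree equals Euler's totient phi(402).
402 = 2 * 3 * 67
phi(402) = 132

132


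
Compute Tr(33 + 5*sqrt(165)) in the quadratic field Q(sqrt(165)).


Tr(a + b*sqrt(d)) = (a + b*sqrt(d)) + (a - b*sqrt(d)) = 2a
= 2 * (33)
= 66

66


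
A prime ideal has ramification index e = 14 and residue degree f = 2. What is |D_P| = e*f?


|D_P| = e * f
= 14 * 2
= 28

28


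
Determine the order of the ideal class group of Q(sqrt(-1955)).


K = Q(sqrt(-1955)). d mod 4 = 1, so D = disc(K) = d = -1955
h(K) equals the number of primitive reduced positive-definite forms (a, b, c) = a*x^2 + b*x*y + c*y^2 with b^2 - 4ac = D,
where reduced means |b| <= a <= c, with b >= 0 whenever |b| = a or a = c, and primitive means gcd(a, b, c) = 1.
Reduced forces 3a^2 <= |D| = 1955, so 1 <= a <= 25; b must have the parity of D, and c = (b^2 - D)/(4a) must be an integer >= a.
Enumerate a = 1..25, b in [-a, a]:
  a=1: (1, 1, 489)  [1]
  a=2: none
  a=3: (3, -1, 163), (3, 1, 163)  [2]
  a=4: none
  a=5: (5, 5, 99)  [1]
  a=6..8: none
  a=9: (9, -5, 55), (9, 5, 55)  [2]
  a=10: none
  a=11: (11, -5, 45), (11, 5, 45)  [2]
  a=12..14: none
  a=15: (15, -5, 33), (15, 5, 33)  [2]
  a=16: none
  a=17: (17, 17, 33)  [1]
  a=18..22: none
  a=23: (23, 23, 27)  [1]
  a=24..25: none
Total reduced forms: 1 + 2 + 1 + 2 + 2 + 2 + 1 + 1 = 12
h = 12

12


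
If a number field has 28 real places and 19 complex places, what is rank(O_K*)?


By Dirichlet's unit theorem:
rank = r1 + r2 - 1
= 28 + 19 - 1
= 46

46


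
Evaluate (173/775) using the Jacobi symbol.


Compute (173/775) via quadratic reciprocity:
  reciprocity: (173/775) -> +(775/173)
  reduce: (83/173)
  reciprocity: (83/173) -> +(173/83)
  reduce: (7/83)
  reciprocity: (7/83) -> -(83/7)
  reduce: (6/7)
  pull out 2: (2/7) = +1  (since 7 mod 8 = 7)
  reciprocity: (3/7) -> -(7/3)
  reduce: (1/3)
  (1/3) = 1
Product of signs = 1

1


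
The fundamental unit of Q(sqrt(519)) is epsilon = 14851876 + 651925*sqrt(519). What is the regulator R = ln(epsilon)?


epsilon = 14851876 + 651925*sqrt(519)
= 2.9704e+07
R = ln(2.9704e+07)
= 17.2068

17.2068


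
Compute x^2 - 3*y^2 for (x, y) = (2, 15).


x^2 - d*y^2
= 2^2 - 3*15^2
= 4 - 675
= -671

-671


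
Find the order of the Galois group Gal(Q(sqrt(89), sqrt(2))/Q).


The 2 square roots of distinct primes are multiplicatively independent over Q,
so [K:Q] = 2^2 and Gal(K/Q) is isomorphic to (Z/2Z)^2.
|Gal| = 2^2 = 4

4


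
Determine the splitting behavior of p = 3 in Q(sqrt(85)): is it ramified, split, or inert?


K = Q(sqrt(85)). Since d mod 4 = 1, disc(K) = 85.
Check p | disc: 85 mod 3 = 1.
p does not divide disc. Compute Legendre symbol (d/p):
1^((3-1)/2) mod 3 = 1
(d/p) = 1, so p splits: (p) = P*P' with e=1, f=1, g=2.
Therefore p is split.

split


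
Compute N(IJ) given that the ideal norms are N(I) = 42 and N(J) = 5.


N(IJ) = N(I) * N(J)
= 42 * 5
= 210

210


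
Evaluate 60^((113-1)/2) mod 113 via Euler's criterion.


p = 113 is prime and the exponent is (p-1)/2 = 56, so by Euler's criterion 60^56 = (60/113) = +1 or -1 mod 113.
Compute by square-and-multiply:
  56 = 32 + 16 + 8 (binary 111000)
  Repeated squaring mod 113: 60^1 = 60, 60^2 = 97, 60^4 = 30, 60^8 = 109, 60^16 = 16, 60^32 = 30
  60^56 = 60^32 * 60^16 * 60^8 = 30 * 16 * 109 mod 113
    30 * 16 = 480 = 28 mod 113
    28 * 109 = 3052 = 1 mod 113
  60^56 = 1 mod 113
Result 1: 60 is a quadratic residue mod 113.
60^56 mod 113 = 1

1


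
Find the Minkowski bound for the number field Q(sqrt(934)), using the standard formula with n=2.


d = 934, d mod 4 = 2, so disc(K) = 4d = 3736; |disc(K)| = 3736
Real quadratic field, so n = 2, s = r2 = 0, r1 = 2
M = (n!/n^n) * (4/pi)^s * sqrt(|disc(K)|) = (2!/2^2) * (4/pi)^0 * sqrt(3736)
= 0.5 * 1.000000 * 61.122827
= 30.5614

30.5614


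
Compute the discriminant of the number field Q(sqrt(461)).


For K = Q(sqrt(d)) with d squarefree: disc(K) = d if d = 1 mod 4, and disc(K) = 4d if d = 2 or 3 mod 4.
Here d = 461, and d mod 4 = 1.
d = 1 mod 4 (O_K = Z[(1+sqrt(d))/2]), so disc(K) = d = 461

461


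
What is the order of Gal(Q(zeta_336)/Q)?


|Gal(Q(zeta_336)/Q)| = phi(336)
= 96

96


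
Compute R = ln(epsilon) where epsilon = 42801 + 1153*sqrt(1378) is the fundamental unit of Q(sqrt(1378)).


epsilon = 42801 + 1153*sqrt(1378)
= 85602.0000
R = ln(85602.0000)
= 11.3575

11.3575


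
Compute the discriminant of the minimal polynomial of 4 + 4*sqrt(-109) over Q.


The element 4 + 4*sqrt(-109) has minimal polynomial:
x^2 - 8*x + 1760
Discriminant = (-8)^2 - 4*(1760)
= 64 - 7040
= -6976

-6976


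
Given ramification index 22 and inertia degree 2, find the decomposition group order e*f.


|D_P| = e * f
= 22 * 2
= 44

44


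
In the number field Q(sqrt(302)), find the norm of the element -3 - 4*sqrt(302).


N(a + b*sqrt(d)) = a^2 - d*b^2
= (-3)^2 - (302)*(-4)^2
= 9 - 4832
= -4823

-4823


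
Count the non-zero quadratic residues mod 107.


For prime p, the number of non-zero quadratic residues is (p-1)/2.
= (107-1)/2
= 53

53


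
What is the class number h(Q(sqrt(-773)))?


K = Q(sqrt(-773)). d mod 4 = 3, so D = disc(K) = 4d = -3092
h(K) equals the number of primitive reduced positive-definite forms (a, b, c) = a*x^2 + b*x*y + c*y^2 with b^2 - 4ac = D,
where reduced means |b| <= a <= c, with b >= 0 whenever |b| = a or a = c, and primitive means gcd(a, b, c) = 1.
Reduced forces 3a^2 <= |D| = 3092, so 1 <= a <= 32; b must have the parity of D, and c = (b^2 - D)/(4a) must be an integer >= a.
Enumerate a = 1..32, b in [-a, a]:
  a=1: (1, 0, 773)  [1]
  a=2: (2, 2, 387)  [1]
  a=3: (3, -2, 258), (3, 2, 258)  [2]
  a=4..5: none
  a=6: (6, -2, 129), (6, 2, 129)  [2]
  a=7: (7, -4, 111), (7, 4, 111)  [2]
  a=8: none
  a=9: (9, -2, 86), (9, 2, 86)  [2]
  a=10..13: none
  a=14: (14, -10, 57), (14, 10, 57)  [2]
  a=15..16: none
  a=17: (17, -6, 46), (17, 6, 46)  [2]
  a=18: (18, -2, 43), (18, 2, 43)  [2]
  a=19: (19, -10, 42), (19, 10, 42)  [2]
  a=20: none
  a=21: (21, -10, 38), (21, -4, 37), (21, 4, 37), (21, 10, 38)  [4]
  a=22: none
  a=23: (23, -6, 34), (23, 6, 34)  [2]
  a=24..26: none
  a=27: (27, -16, 31), (27, 16, 31)  [2]
  a=28..32: none
Total reduced forms: 1 + 1 + 2 + 2 + 2 + 2 + 2 + 2 + 2 + 2 + 4 + 2 + 2 = 26
h = 26

26


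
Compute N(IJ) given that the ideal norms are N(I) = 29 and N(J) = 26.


N(IJ) = N(I) * N(J)
= 29 * 26
= 754

754


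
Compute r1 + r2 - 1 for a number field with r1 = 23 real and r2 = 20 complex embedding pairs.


By Dirichlet's unit theorem:
rank = r1 + r2 - 1
= 23 + 20 - 1
= 42

42


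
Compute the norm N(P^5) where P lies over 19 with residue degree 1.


N(P^a) = p^(a*f)
= 19^(5*1)
= 19^5
= 2476099

2476099


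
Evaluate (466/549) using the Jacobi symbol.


Compute (466/549) via quadratic reciprocity:
  pull out 2: (2/549) = -1  (since 549 mod 8 = 5)
  reciprocity: (233/549) -> +(549/233)
  reduce: (83/233)
  reciprocity: (83/233) -> +(233/83)
  reduce: (67/83)
  reciprocity: (67/83) -> -(83/67)
  reduce: (16/67)
  pull out 2: (2/67) = -1  (since 67 mod 8 = 3)
  pull out 2: (2/67) = -1  (since 67 mod 8 = 3)
  pull out 2: (2/67) = -1  (since 67 mod 8 = 3)
  pull out 2: (2/67) = -1  (since 67 mod 8 = 3)
  (1/67) = 1
Product of signs = 1

1


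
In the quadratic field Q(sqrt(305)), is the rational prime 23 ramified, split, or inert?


K = Q(sqrt(305)). Since d mod 4 = 1, disc(K) = 305.
Check p | disc: 305 mod 23 = 6.
p does not divide disc. Compute Legendre symbol (d/p):
6^((23-1)/2) mod 23 = 1
(d/p) = 1, so p splits: (p) = P*P' with e=1, f=1, g=2.
Therefore p is split.

split


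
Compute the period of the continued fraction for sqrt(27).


Run the CF algorithm for sqrt(27).
a_0 = floor(sqrt(27)) = 5; set m_0=0, q_0=1.
Recurrence: m' = q*a - m,  q' = (d - m'^2)/q,  a' = floor((a_0 + m')/q').
  step 1: m=5, q=2, a=5
  step 2: m=5, q=1, a=10
a_2 = 2*a_0 = 10, so the period closes here.
sqrt(27) = [5; 5, 10]
Period length = 2

2


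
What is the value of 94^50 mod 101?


p = 101 is prime and the exponent is (p-1)/2 = 50, so by Euler's criterion 94^50 = (94/101) = +1 or -1 mod 101.
Compute by square-and-multiply:
  50 = 32 + 16 + 2 (binary 110010)
  Repeated squaring mod 101: 94^1 = 94, 94^2 = 49, 94^4 = 78, 94^8 = 24, 94^16 = 71, 94^32 = 92
  94^50 = 94^32 * 94^16 * 94^2 = 92 * 71 * 49 mod 101
    92 * 71 = 6532 = 68 mod 101
    68 * 49 = 3332 = 100 mod 101
  94^50 = 100 mod 101
Result 100 = p - 1 = -1 mod 101: 94 is a quadratic non-residue mod 101. As a residue in [0, p-1] the value is 100.
94^50 mod 101 = 100

100


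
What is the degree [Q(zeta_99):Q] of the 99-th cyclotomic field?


The degree equals Euler's totient phi(99).
99 = 3^2 * 11
phi(99) = 60

60


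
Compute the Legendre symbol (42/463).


p = 463 is prime, so compute (42/463) with the reciprocity algorithm (Jacobi-symbol steps: pull out 2s via (2/n), flip via reciprocity, reduce):
  pull out 2: (2/463) = +1  (since 463 mod 8 = 7)
  reciprocity: (21/463) -> +(463/21)
  reduce: (1/21)
  (1/21) = 1
Product of signs = 1
(42/463) = 1

1


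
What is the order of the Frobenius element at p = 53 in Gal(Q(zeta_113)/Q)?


The Frobenius at p in Gal(Q(zeta_n)/Q) = (Z/nZ)* is the class of p, so its order is ord_113(53), the smallest k >= 1 with 53^k = 1 mod 113.
n = 113 = 113, phi(113) = 112; the order divides phi(n).
Divisors of 112: 1, 2, 4, 7, 8, 14, 16, 28, 56, 112
Repeated squaring mod 113: 53^1 = 53, 53^2 = 97, 53^4 = 30, 53^8 = 109, 53^16 = 16, 53^32 = 30, 53^64 = 109
Test divisors in increasing order:
  k=1: 53^1 = 53 mod 113
  k=2: 53^2 = 97 mod 113
  k=4: 53^4 = 30 mod 113
  k=7: 53^7 = 30 * 97 * 53 = 98 mod 113
  k=8: 53^8 = 109 mod 113
  k=14: 53^14 = 109 * 30 * 97 = 112 mod 113
  k=16: 53^16 = 16 mod 113
  k=28: 53^28 = 16 * 109 * 30 = 1 mod 113  <- first divisor giving 1
Order = 28

28


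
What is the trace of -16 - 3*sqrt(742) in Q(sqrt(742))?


Tr(a + b*sqrt(d)) = (a + b*sqrt(d)) + (a - b*sqrt(d)) = 2a
= 2 * (-16)
= -32

-32


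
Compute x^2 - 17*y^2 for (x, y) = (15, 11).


x^2 - d*y^2
= 15^2 - 17*11^2
= 225 - 2057
= -1832

-1832


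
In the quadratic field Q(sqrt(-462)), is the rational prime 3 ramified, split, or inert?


K = Q(sqrt(-462)). Since d mod 4 = 2, disc(K) = -1848.
Check p | disc: -1848 mod 3 = 0.
p divides disc, so p ramifies: (p) = P^2 with e=2, f=1, g=1.
Therefore p is ramified.

ramified


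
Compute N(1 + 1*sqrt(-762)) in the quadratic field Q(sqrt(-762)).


N(a + b*sqrt(d)) = a^2 - d*b^2
= (1)^2 - (-762)*(1)^2
= 1 + 762
= 763

763


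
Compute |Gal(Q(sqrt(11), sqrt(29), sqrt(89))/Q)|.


The 3 square roots of distinct primes are multiplicatively independent over Q,
so [K:Q] = 2^3 and Gal(K/Q) is isomorphic to (Z/2Z)^3.
|Gal| = 2^3 = 8

8


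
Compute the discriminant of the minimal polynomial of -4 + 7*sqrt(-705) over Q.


The element -4 + 7*sqrt(-705) has minimal polynomial:
x^2 + 8*x + 34561
Discriminant = (8)^2 - 4*(34561)
= 64 - 138244
= -138180

-138180


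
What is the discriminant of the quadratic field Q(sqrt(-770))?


For K = Q(sqrt(d)) with d squarefree: disc(K) = d if d = 1 mod 4, and disc(K) = 4d if d = 2 or 3 mod 4.
Here d = -770, and d mod 4 = 2.
d = 2 mod 4, not 1 (O_K = Z[sqrt(d)]), so disc(K) = 4d = 4 * (-770) = -3080

-3080


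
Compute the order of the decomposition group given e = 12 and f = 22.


|D_P| = e * f
= 12 * 22
= 264

264


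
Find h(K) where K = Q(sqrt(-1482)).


K = Q(sqrt(-1482)). d mod 4 = 2, so D = disc(K) = 4d = -5928
h(K) equals the number of primitive reduced positive-definite forms (a, b, c) = a*x^2 + b*x*y + c*y^2 with b^2 - 4ac = D,
where reduced means |b| <= a <= c, with b >= 0 whenever |b| = a or a = c, and primitive means gcd(a, b, c) = 1.
Reduced forces 3a^2 <= |D| = 5928, so 1 <= a <= 44; b must have the parity of D, and c = (b^2 - D)/(4a) must be an integer >= a.
Enumerate a = 1..44, b in [-a, a]:
  a=1: (1, 0, 1482)  [1]
  a=2: (2, 0, 741)  [1]
  a=3: (3, 0, 494)  [1]
  a=4..5: none
  a=6: (6, 0, 247)  [1]
  a=7: (7, -6, 213), (7, 6, 213)  [2]
  a=8..10: none
  a=11: (11, -10, 137), (11, 10, 137)  [2]
  a=12: none
  a=13: (13, 0, 114)  [1]
  a=14: (14, -8, 107), (14, 8, 107)  [2]
  a=15..18: none
  a=19: (19, 0, 78)  [1]
  a=20: none
  a=21: (21, -6, 71), (21, 6, 71)  [2]
  a=22: (22, -12, 69), (22, 12, 69)  [2]
  a=23: (23, -12, 66), (23, 12, 66)  [2]
  a=24..25: none
  a=26: (26, 0, 57)  [1]
  a=27..32: none
  a=33: (33, -12, 46), (33, 12, 46)  [2]
  a=34..37: none
  a=38: (38, 0, 39)  [1]
  a=39..41: none
  a=42: (42, -36, 43), (42, 36, 43)  [2]
  a=43..44: none
Total reduced forms: 1 + 1 + 1 + 1 + 2 + 2 + 1 + 2 + 1 + 2 + 2 + 2 + 1 + 2 + 1 + 2 = 24
h = 24

24


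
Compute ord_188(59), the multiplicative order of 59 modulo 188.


We want ord_188(59), the smallest k >= 1 with 59^k = 1 mod 188.
n = 188 = 2^2 * 47, phi(188) = 92; the order divides phi(n).
Divisors of 92: 1, 2, 4, 23, 46, 92
Repeated squaring mod 188: 59^1 = 59, 59^2 = 97, 59^4 = 9, 59^8 = 81, 59^16 = 169, 59^32 = 173, 59^64 = 37
Test divisors in increasing order:
  k=1: 59^1 = 59 mod 188
  k=2: 59^2 = 97 mod 188
  k=4: 59^4 = 9 mod 188
  k=23: 59^23 = 169 * 9 * 97 * 59 = 95 mod 188
  k=46: 59^46 = 173 * 81 * 9 * 97 = 1 mod 188  <- first divisor giving 1
Order = 46

46


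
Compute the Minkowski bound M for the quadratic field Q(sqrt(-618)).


d = -618, d mod 4 = 2, so disc(K) = 4d = -2472; |disc(K)| = 2472
Imaginary quadratic field, so n = 2, s = r2 = 1, r1 = 0
M = (n!/n^n) * (4/pi)^s * sqrt(|disc(K)|) = (2!/2^2) * (4/pi)^1 * sqrt(2472)
= 0.5 * 1.273240 * 49.719212
= 31.6522

31.6522


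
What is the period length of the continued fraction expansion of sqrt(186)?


Run the CF algorithm for sqrt(186).
a_0 = floor(sqrt(186)) = 13; set m_0=0, q_0=1.
Recurrence: m' = q*a - m,  q' = (d - m'^2)/q,  a' = floor((a_0 + m')/q').
  step 1: m=13, q=17, a=1
  step 2: m=4, q=10, a=1
  step 3: m=6, q=15, a=1
  step 4: m=9, q=7, a=3
  step 5: m=12, q=6, a=4
  step 6: m=12, q=7, a=3
  step 7: m=9, q=15, a=1
  step 8: m=6, q=10, a=1
  step 9: m=4, q=17, a=1
  step 10: m=13, q=1, a=26
a_10 = 2*a_0 = 26, so the period closes here.
sqrt(186) = [13; 1, 1, 1, 3, 4, 3, 1, 1, 1, 26]
Period length = 10

10


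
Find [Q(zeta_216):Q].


The degree equals Euler's totient phi(216).
216 = 2^3 * 3^3
phi(216) = 72

72


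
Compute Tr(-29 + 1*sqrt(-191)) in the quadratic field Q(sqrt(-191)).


Tr(a + b*sqrt(d)) = (a + b*sqrt(d)) + (a - b*sqrt(d)) = 2a
= 2 * (-29)
= -58

-58


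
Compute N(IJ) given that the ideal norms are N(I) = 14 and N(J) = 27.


N(IJ) = N(I) * N(J)
= 14 * 27
= 378

378


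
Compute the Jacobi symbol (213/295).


Compute (213/295) via quadratic reciprocity:
  reciprocity: (213/295) -> +(295/213)
  reduce: (82/213)
  pull out 2: (2/213) = -1  (since 213 mod 8 = 5)
  reciprocity: (41/213) -> +(213/41)
  reduce: (8/41)
  pull out 2: (2/41) = +1  (since 41 mod 8 = 1)
  pull out 2: (2/41) = +1  (since 41 mod 8 = 1)
  pull out 2: (2/41) = +1  (since 41 mod 8 = 1)
  (1/41) = 1
Product of signs = -1

-1


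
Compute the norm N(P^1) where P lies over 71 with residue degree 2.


N(P^a) = p^(a*f)
= 71^(1*2)
= 71^2
= 5041

5041


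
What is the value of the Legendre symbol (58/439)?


p = 439 is prime, so compute (58/439) with the reciprocity algorithm (Jacobi-symbol steps: pull out 2s via (2/n), flip via reciprocity, reduce):
  pull out 2: (2/439) = +1  (since 439 mod 8 = 7)
  reciprocity: (29/439) -> +(439/29)
  reduce: (4/29)
  pull out 2: (2/29) = -1  (since 29 mod 8 = 5)
  pull out 2: (2/29) = -1  (since 29 mod 8 = 5)
  (1/29) = 1
Product of signs = 1
(58/439) = 1

1


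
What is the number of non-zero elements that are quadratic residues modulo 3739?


For prime p, the number of non-zero quadratic residues is (p-1)/2.
= (3739-1)/2
= 1869

1869


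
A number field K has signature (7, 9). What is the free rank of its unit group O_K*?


By Dirichlet's unit theorem:
rank = r1 + r2 - 1
= 7 + 9 - 1
= 15

15


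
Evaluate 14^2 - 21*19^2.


x^2 - d*y^2
= 14^2 - 21*19^2
= 196 - 7581
= -7385

-7385


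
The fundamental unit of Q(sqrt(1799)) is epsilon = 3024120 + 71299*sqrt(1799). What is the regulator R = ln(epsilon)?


epsilon = 3024120 + 71299*sqrt(1799)
= 6.0482e+06
R = ln(6.0482e+06)
= 15.6153

15.6153


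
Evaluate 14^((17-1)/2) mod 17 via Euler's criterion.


p = 17 is prime and the exponent is (p-1)/2 = 8, so by Euler's criterion 14^8 = (14/17) = +1 or -1 mod 17.
Compute by square-and-multiply:
  8 = 8 (binary 1000)
  Repeated squaring mod 17: 14^1 = 14, 14^2 = 9, 14^4 = 13, 14^8 = 16
  14^8 = 16 mod 17
Result 16 = p - 1 = -1 mod 17: 14 is a quadratic non-residue mod 17. As a residue in [0, p-1] the value is 16.
14^8 mod 17 = 16

16


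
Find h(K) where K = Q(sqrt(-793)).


K = Q(sqrt(-793)). d mod 4 = 3, so D = disc(K) = 4d = -3172
h(K) equals the number of primitive reduced positive-definite forms (a, b, c) = a*x^2 + b*x*y + c*y^2 with b^2 - 4ac = D,
where reduced means |b| <= a <= c, with b >= 0 whenever |b| = a or a = c, and primitive means gcd(a, b, c) = 1.
Reduced forces 3a^2 <= |D| = 3172, so 1 <= a <= 32; b must have the parity of D, and c = (b^2 - D)/(4a) must be an integer >= a.
Enumerate a = 1..32, b in [-a, a]:
  a=1: (1, 0, 793)  [1]
  a=2: (2, 2, 397)  [1]
  a=3..12: none
  a=13: (13, 0, 61)  [1]
  a=14..18: none
  a=19: (19, -18, 46), (19, 18, 46)  [2]
  a=20..22: none
  a=23: (23, -18, 38), (23, 18, 38)  [2]
  a=24..25: none
  a=26: (26, 26, 37)  [1]
  a=27..32: none
Total reduced forms: 1 + 1 + 1 + 2 + 2 + 1 = 8
h = 8

8


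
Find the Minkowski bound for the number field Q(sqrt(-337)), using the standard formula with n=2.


d = -337, d mod 4 = 3, so disc(K) = 4d = -1348; |disc(K)| = 1348
Imaginary quadratic field, so n = 2, s = r2 = 1, r1 = 0
M = (n!/n^n) * (4/pi)^s * sqrt(|disc(K)|) = (2!/2^2) * (4/pi)^1 * sqrt(1348)
= 0.5 * 1.273240 * 36.715120
= 23.3736

23.3736


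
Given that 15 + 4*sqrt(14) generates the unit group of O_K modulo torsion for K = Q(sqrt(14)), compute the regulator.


epsilon = 15 + 4*sqrt(14)
= 29.9666
R = ln(29.9666)
= 3.4001

3.4001


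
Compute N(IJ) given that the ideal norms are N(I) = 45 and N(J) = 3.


N(IJ) = N(I) * N(J)
= 45 * 3
= 135

135


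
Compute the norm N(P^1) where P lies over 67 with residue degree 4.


N(P^a) = p^(a*f)
= 67^(1*4)
= 67^4
= 20151121

20151121


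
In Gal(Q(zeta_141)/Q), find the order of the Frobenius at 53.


The Frobenius at p in Gal(Q(zeta_n)/Q) = (Z/nZ)* is the class of p, so its order is ord_141(53), the smallest k >= 1 with 53^k = 1 mod 141.
n = 141 = 3 * 47, phi(141) = 92; the order divides phi(n).
Divisors of 92: 1, 2, 4, 23, 46, 92
Repeated squaring mod 141: 53^1 = 53, 53^2 = 130, 53^4 = 121, 53^8 = 118, 53^16 = 106, 53^32 = 97, 53^64 = 103
Test divisors in increasing order:
  k=1: 53^1 = 53 mod 141
  k=2: 53^2 = 130 mod 141
  k=4: 53^4 = 121 mod 141
  k=23: 53^23 = 106 * 121 * 130 * 53 = 95 mod 141
  k=46: 53^46 = 97 * 118 * 121 * 130 = 1 mod 141  <- first divisor giving 1
Order = 46

46


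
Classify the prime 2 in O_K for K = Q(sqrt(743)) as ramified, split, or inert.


K = Q(sqrt(743)). Since d mod 4 = 3, disc(K) = 2972.
Check p | disc: 2972 mod 2 = 0.
p divides disc, so p ramifies: (p) = P^2 with e=2, f=1, g=1.
Therefore p is ramified.

ramified


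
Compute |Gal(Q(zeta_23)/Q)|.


|Gal(Q(zeta_23)/Q)| = phi(23)
= 22

22


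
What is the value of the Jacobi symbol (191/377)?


Compute (191/377) via quadratic reciprocity:
  reciprocity: (191/377) -> +(377/191)
  reduce: (186/191)
  pull out 2: (2/191) = +1  (since 191 mod 8 = 7)
  reciprocity: (93/191) -> +(191/93)
  reduce: (5/93)
  reciprocity: (5/93) -> +(93/5)
  reduce: (3/5)
  reciprocity: (3/5) -> +(5/3)
  reduce: (2/3)
  pull out 2: (2/3) = -1  (since 3 mod 8 = 3)
  (1/3) = 1
Product of signs = -1

-1


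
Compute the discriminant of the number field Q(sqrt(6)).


For K = Q(sqrt(d)) with d squarefree: disc(K) = d if d = 1 mod 4, and disc(K) = 4d if d = 2 or 3 mod 4.
Here d = 6, and d mod 4 = 2.
d = 2 mod 4, not 1 (O_K = Z[sqrt(d)]), so disc(K) = 4d = 4 * (6) = 24

24


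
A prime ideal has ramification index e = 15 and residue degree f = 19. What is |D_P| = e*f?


|D_P| = e * f
= 15 * 19
= 285

285


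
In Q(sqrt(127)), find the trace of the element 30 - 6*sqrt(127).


Tr(a + b*sqrt(d)) = (a + b*sqrt(d)) + (a - b*sqrt(d)) = 2a
= 2 * (30)
= 60

60


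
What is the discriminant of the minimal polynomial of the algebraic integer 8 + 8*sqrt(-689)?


The element 8 + 8*sqrt(-689) has minimal polynomial:
x^2 - 16*x + 44160
Discriminant = (-16)^2 - 4*(44160)
= 256 - 176640
= -176384

-176384


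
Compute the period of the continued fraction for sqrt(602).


Run the CF algorithm for sqrt(602).
a_0 = floor(sqrt(602)) = 24; set m_0=0, q_0=1.
Recurrence: m' = q*a - m,  q' = (d - m'^2)/q,  a' = floor((a_0 + m')/q').
  step 1: m=24, q=26, a=1
  step 2: m=2, q=23, a=1
  step 3: m=21, q=7, a=6
  step 4: m=21, q=23, a=1
  step 5: m=2, q=26, a=1
  step 6: m=24, q=1, a=48
a_6 = 2*a_0 = 48, so the period closes here.
sqrt(602) = [24; 1, 1, 6, 1, 1, 48]
Period length = 6

6


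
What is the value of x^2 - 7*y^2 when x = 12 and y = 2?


x^2 - d*y^2
= 12^2 - 7*2^2
= 144 - 28
= 116

116


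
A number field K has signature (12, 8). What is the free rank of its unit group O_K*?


By Dirichlet's unit theorem:
rank = r1 + r2 - 1
= 12 + 8 - 1
= 19

19


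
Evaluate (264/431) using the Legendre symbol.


p = 431 is prime, so compute (264/431) with the reciprocity algorithm (Jacobi-symbol steps: pull out 2s via (2/n), flip via reciprocity, reduce):
  pull out 2: (2/431) = +1  (since 431 mod 8 = 7)
  pull out 2: (2/431) = +1  (since 431 mod 8 = 7)
  pull out 2: (2/431) = +1  (since 431 mod 8 = 7)
  reciprocity: (33/431) -> +(431/33)
  reduce: (2/33)
  pull out 2: (2/33) = +1  (since 33 mod 8 = 1)
  (1/33) = 1
Product of signs = 1
(264/431) = 1

1


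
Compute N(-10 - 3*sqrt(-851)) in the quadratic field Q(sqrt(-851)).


N(a + b*sqrt(d)) = a^2 - d*b^2
= (-10)^2 - (-851)*(-3)^2
= 100 + 7659
= 7759

7759


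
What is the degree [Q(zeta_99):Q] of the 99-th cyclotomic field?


The degree equals Euler's totient phi(99).
99 = 3^2 * 11
phi(99) = 60

60


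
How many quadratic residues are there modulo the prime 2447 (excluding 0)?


For prime p, the number of non-zero quadratic residues is (p-1)/2.
= (2447-1)/2
= 1223

1223


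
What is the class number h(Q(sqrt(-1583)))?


K = Q(sqrt(-1583)). d mod 4 = 1, so D = disc(K) = d = -1583
h(K) equals the number of primitive reduced positive-definite forms (a, b, c) = a*x^2 + b*x*y + c*y^2 with b^2 - 4ac = D,
where reduced means |b| <= a <= c, with b >= 0 whenever |b| = a or a = c, and primitive means gcd(a, b, c) = 1.
Reduced forces 3a^2 <= |D| = 1583, so 1 <= a <= 22; b must have the parity of D, and c = (b^2 - D)/(4a) must be an integer >= a.
Enumerate a = 1..22, b in [-a, a]:
  a=1: (1, 1, 396)  [1]
  a=2: (2, -1, 198), (2, 1, 198)  [2]
  a=3: (3, -1, 132), (3, 1, 132)  [2]
  a=4: (4, -1, 99), (4, 1, 99)  [2]
  a=5: none
  a=6: (6, -5, 67), (6, -1, 66), (6, 1, 66), (6, 5, 67)  [4]
  a=7: none
  a=8: (8, -7, 51), (8, 7, 51)  [2]
  a=9: (9, -1, 44), (9, 1, 44)  [2]
  a=10: none
  a=11: (11, -1, 36), (11, 1, 36)  [2]
  a=12: (12, -7, 34), (12, -1, 33), (12, 1, 33), (12, 7, 34)  [4]
  a=13: (13, -9, 32), (13, 9, 32)  [2]
  a=14..15: none
  a=16: (16, -9, 26), (16, 9, 26)  [2]
  a=17: (17, -7, 24), (17, 7, 24)  [2]
  a=18: (18, -17, 26), (18, -1, 22), (18, 1, 22), (18, 17, 26)  [4]
  a=19..21: none
  a=22: (22, -21, 23), (22, 21, 23)  [2]
Total reduced forms: 1 + 2 + 2 + 2 + 4 + 2 + 2 + 2 + 4 + 2 + 2 + 2 + 4 + 2 = 33
h = 33

33


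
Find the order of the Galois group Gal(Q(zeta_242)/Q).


|Gal(Q(zeta_242)/Q)| = phi(242)
= 110

110


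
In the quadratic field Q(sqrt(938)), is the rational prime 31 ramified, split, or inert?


K = Q(sqrt(938)). Since d mod 4 = 2, disc(K) = 3752.
Check p | disc: 3752 mod 31 = 1.
p does not divide disc. Compute Legendre symbol (d/p):
8^((31-1)/2) mod 31 = 1
(d/p) = 1, so p splits: (p) = P*P' with e=1, f=1, g=2.
Therefore p is split.

split


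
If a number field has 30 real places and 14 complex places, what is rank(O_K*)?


By Dirichlet's unit theorem:
rank = r1 + r2 - 1
= 30 + 14 - 1
= 43

43


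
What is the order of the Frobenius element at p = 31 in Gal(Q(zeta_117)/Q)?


The Frobenius at p in Gal(Q(zeta_n)/Q) = (Z/nZ)* is the class of p, so its order is ord_117(31), the smallest k >= 1 with 31^k = 1 mod 117.
n = 117 = 3^2 * 13, phi(117) = 72; the order divides phi(n).
Divisors of 72: 1, 2, 3, 4, 6, 8, 9, 12, 18, 24, 36, 72
Repeated squaring mod 117: 31^1 = 31, 31^2 = 25, 31^4 = 40, 31^8 = 79, 31^16 = 40, 31^32 = 79, 31^64 = 40
Test divisors in increasing order:
  k=1: 31^1 = 31 mod 117
  k=2: 31^2 = 25 mod 117
  k=3: 31^3 = 25 * 31 = 73 mod 117
  k=4: 31^4 = 40 mod 117
  k=6: 31^6 = 40 * 25 = 64 mod 117
  k=8: 31^8 = 79 mod 117
  k=9: 31^9 = 79 * 31 = 109 mod 117
  k=12: 31^12 = 79 * 40 = 1 mod 117  <- first divisor giving 1
Order = 12

12


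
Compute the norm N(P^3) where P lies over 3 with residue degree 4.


N(P^a) = p^(a*f)
= 3^(3*4)
= 3^12
= 531441

531441


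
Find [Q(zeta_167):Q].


The degree equals Euler's totient phi(167).
167 = 167
phi(167) = 166

166


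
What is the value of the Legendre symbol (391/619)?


p = 619 is prime, so compute (391/619) with the reciprocity algorithm (Jacobi-symbol steps: pull out 2s via (2/n), flip via reciprocity, reduce):
  reciprocity: (391/619) -> -(619/391)
  reduce: (228/391)
  pull out 2: (2/391) = +1  (since 391 mod 8 = 7)
  pull out 2: (2/391) = +1  (since 391 mod 8 = 7)
  reciprocity: (57/391) -> +(391/57)
  reduce: (49/57)
  reciprocity: (49/57) -> +(57/49)
  reduce: (8/49)
  pull out 2: (2/49) = +1  (since 49 mod 8 = 1)
  pull out 2: (2/49) = +1  (since 49 mod 8 = 1)
  pull out 2: (2/49) = +1  (since 49 mod 8 = 1)
  (1/49) = 1
Product of signs = -1
(391/619) = -1

-1


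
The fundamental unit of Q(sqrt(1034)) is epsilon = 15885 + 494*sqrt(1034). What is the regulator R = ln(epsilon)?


epsilon = 15885 + 494*sqrt(1034)
= 31770.0000
R = ln(31770.0000)
= 10.3663

10.3663


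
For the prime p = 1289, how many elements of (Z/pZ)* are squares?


For prime p, the number of non-zero quadratic residues is (p-1)/2.
= (1289-1)/2
= 644

644


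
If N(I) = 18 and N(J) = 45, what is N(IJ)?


N(IJ) = N(I) * N(J)
= 18 * 45
= 810

810


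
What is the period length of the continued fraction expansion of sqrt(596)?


Run the CF algorithm for sqrt(596).
a_0 = floor(sqrt(596)) = 24; set m_0=0, q_0=1.
Recurrence: m' = q*a - m,  q' = (d - m'^2)/q,  a' = floor((a_0 + m')/q').
  step 1: m=24, q=20, a=2
  step 2: m=16, q=17, a=2
  step 3: m=18, q=16, a=2
  step 4: m=14, q=25, a=1
  step 5: m=11, q=19, a=1
  step 6: m=8, q=28, a=1
  step 7: m=20, q=7, a=6
  step 8: m=22, q=16, a=2
  step 9: m=10, q=31, a=1
  step 10: m=21, q=5, a=9
  step 11: m=24, q=4, a=12
  step 12: m=24, q=5, a=9
  step 13: m=21, q=31, a=1
  step 14: m=10, q=16, a=2
  step 15: m=22, q=7, a=6
  step 16: m=20, q=28, a=1
  step 17: m=8, q=19, a=1
  step 18: m=11, q=25, a=1
  step 19: m=14, q=16, a=2
  step 20: m=18, q=17, a=2
  step 21: m=16, q=20, a=2
  step 22: m=24, q=1, a=48
a_22 = 2*a_0 = 48, so the period closes here.
sqrt(596) = [24; 2, 2, 2, 1, 1, 1, 6, 2, 1, 9, 12, 9, 1, 2, 6, 1, 1, 1, 2, 2, 2, 48]
Period length = 22

22


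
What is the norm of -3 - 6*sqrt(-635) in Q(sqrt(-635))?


N(a + b*sqrt(d)) = a^2 - d*b^2
= (-3)^2 - (-635)*(-6)^2
= 9 + 22860
= 22869

22869


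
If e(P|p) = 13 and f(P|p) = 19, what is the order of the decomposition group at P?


|D_P| = e * f
= 13 * 19
= 247

247


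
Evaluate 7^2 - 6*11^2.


x^2 - d*y^2
= 7^2 - 6*11^2
= 49 - 726
= -677

-677


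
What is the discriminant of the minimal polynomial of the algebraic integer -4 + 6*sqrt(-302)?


The element -4 + 6*sqrt(-302) has minimal polynomial:
x^2 + 8*x + 10888
Discriminant = (8)^2 - 4*(10888)
= 64 - 43552
= -43488

-43488


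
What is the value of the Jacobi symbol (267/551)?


Compute (267/551) via quadratic reciprocity:
  reciprocity: (267/551) -> -(551/267)
  reduce: (17/267)
  reciprocity: (17/267) -> +(267/17)
  reduce: (12/17)
  pull out 2: (2/17) = +1  (since 17 mod 8 = 1)
  pull out 2: (2/17) = +1  (since 17 mod 8 = 1)
  reciprocity: (3/17) -> +(17/3)
  reduce: (2/3)
  pull out 2: (2/3) = -1  (since 3 mod 8 = 3)
  (1/3) = 1
Product of signs = 1

1


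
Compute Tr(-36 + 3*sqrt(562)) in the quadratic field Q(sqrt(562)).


Tr(a + b*sqrt(d)) = (a + b*sqrt(d)) + (a - b*sqrt(d)) = 2a
= 2 * (-36)
= -72

-72


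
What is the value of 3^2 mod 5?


p = 5 is prime and the exponent is (p-1)/2 = 2, so by Euler's criterion 3^2 = (3/5) = +1 or -1 mod 5.
Compute by square-and-multiply:
  2 = 2 (binary 10)
  Repeated squaring mod 5: 3^1 = 3, 3^2 = 4
  3^2 = 4 mod 5
Result 4 = p - 1 = -1 mod 5: 3 is a quadratic non-residue mod 5. As a residue in [0, p-1] the value is 4.
3^2 mod 5 = 4

4


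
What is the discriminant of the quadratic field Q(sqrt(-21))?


For K = Q(sqrt(d)) with d squarefree: disc(K) = d if d = 1 mod 4, and disc(K) = 4d if d = 2 or 3 mod 4.
Here d = -21, and d mod 4 = 3.
d = 3 mod 4, not 1 (O_K = Z[sqrt(d)]), so disc(K) = 4d = 4 * (-21) = -84

-84


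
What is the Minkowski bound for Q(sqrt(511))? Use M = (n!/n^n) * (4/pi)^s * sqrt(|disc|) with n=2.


d = 511, d mod 4 = 3, so disc(K) = 4d = 2044; |disc(K)| = 2044
Real quadratic field, so n = 2, s = r2 = 0, r1 = 2
M = (n!/n^n) * (4/pi)^s * sqrt(|disc(K)|) = (2!/2^2) * (4/pi)^0 * sqrt(2044)
= 0.5 * 1.000000 * 45.210618
= 22.6053

22.6053


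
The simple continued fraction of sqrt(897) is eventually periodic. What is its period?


Run the CF algorithm for sqrt(897).
a_0 = floor(sqrt(897)) = 29; set m_0=0, q_0=1.
Recurrence: m' = q*a - m,  q' = (d - m'^2)/q,  a' = floor((a_0 + m')/q').
  step 1: m=29, q=56, a=1
  step 2: m=27, q=3, a=18
  step 3: m=27, q=56, a=1
  step 4: m=29, q=1, a=58
a_4 = 2*a_0 = 58, so the period closes here.
sqrt(897) = [29; 1, 18, 1, 58]
Period length = 4

4


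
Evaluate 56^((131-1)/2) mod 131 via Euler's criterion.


p = 131 is prime and the exponent is (p-1)/2 = 65, so by Euler's criterion 56^65 = (56/131) = +1 or -1 mod 131.
Compute by square-and-multiply:
  65 = 64 + 1 (binary 1000001)
  Repeated squaring mod 131: 56^1 = 56, 56^2 = 123, 56^4 = 64, 56^8 = 35, 56^16 = 46, 56^32 = 20, 56^64 = 7
  56^65 = 56^64 * 56^1 = 7 * 56 mod 131
    7 * 56 = 392 = 130 mod 131
  56^65 = 130 mod 131
Result 130 = p - 1 = -1 mod 131: 56 is a quadratic non-residue mod 131. As a residue in [0, p-1] the value is 130.
56^65 mod 131 = 130

130


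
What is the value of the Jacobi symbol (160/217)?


Compute (160/217) via quadratic reciprocity:
  pull out 2: (2/217) = +1  (since 217 mod 8 = 1)
  pull out 2: (2/217) = +1  (since 217 mod 8 = 1)
  pull out 2: (2/217) = +1  (since 217 mod 8 = 1)
  pull out 2: (2/217) = +1  (since 217 mod 8 = 1)
  pull out 2: (2/217) = +1  (since 217 mod 8 = 1)
  reciprocity: (5/217) -> +(217/5)
  reduce: (2/5)
  pull out 2: (2/5) = -1  (since 5 mod 8 = 5)
  (1/5) = 1
Product of signs = -1

-1


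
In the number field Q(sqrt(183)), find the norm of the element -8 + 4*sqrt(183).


N(a + b*sqrt(d)) = a^2 - d*b^2
= (-8)^2 - (183)*(4)^2
= 64 - 2928
= -2864

-2864


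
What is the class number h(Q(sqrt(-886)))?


K = Q(sqrt(-886)). d mod 4 = 2, so D = disc(K) = 4d = -3544
h(K) equals the number of primitive reduced positive-definite forms (a, b, c) = a*x^2 + b*x*y + c*y^2 with b^2 - 4ac = D,
where reduced means |b| <= a <= c, with b >= 0 whenever |b| = a or a = c, and primitive means gcd(a, b, c) = 1.
Reduced forces 3a^2 <= |D| = 3544, so 1 <= a <= 34; b must have the parity of D, and c = (b^2 - D)/(4a) must be an integer >= a.
Enumerate a = 1..34, b in [-a, a]:
  a=1: (1, 0, 886)  [1]
  a=2: (2, 0, 443)  [1]
  a=3..4: none
  a=5: (5, -4, 178), (5, 4, 178)  [2]
  a=6..9: none
  a=10: (10, -4, 89), (10, 4, 89)  [2]
  a=11: (11, -8, 82), (11, 8, 82)  [2]
  a=12..16: none
  a=17: (17, -14, 55), (17, 14, 55)  [2]
  a=18: none
  a=19: (19, -16, 50), (19, 16, 50)  [2]
  a=20..21: none
  a=22: (22, -8, 41), (22, 8, 41)  [2]
  a=23..24: none
  a=25: (25, -16, 38), (25, 16, 38)  [2]
  a=26..28: none
  a=29: (29, -20, 34), (29, 20, 34)  [2]
  a=30..34: none
Total reduced forms: 1 + 1 + 2 + 2 + 2 + 2 + 2 + 2 + 2 + 2 = 18
h = 18

18


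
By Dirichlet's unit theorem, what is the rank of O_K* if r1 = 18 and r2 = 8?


By Dirichlet's unit theorem:
rank = r1 + r2 - 1
= 18 + 8 - 1
= 25

25


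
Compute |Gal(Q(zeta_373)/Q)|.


|Gal(Q(zeta_373)/Q)| = phi(373)
= 372

372


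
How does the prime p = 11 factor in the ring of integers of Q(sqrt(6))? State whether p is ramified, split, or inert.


K = Q(sqrt(6)). Since d mod 4 = 2, disc(K) = 24.
Check p | disc: 24 mod 11 = 2.
p does not divide disc. Compute Legendre symbol (d/p):
6^((11-1)/2) mod 11 = -1
(d/p) = -1, so p is inert: (p) stays prime with e=1, f=2, g=1.
Therefore p is inert.

inert


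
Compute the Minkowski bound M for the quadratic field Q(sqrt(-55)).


d = -55, d mod 4 = 1, so disc(K) = d = -55; |disc(K)| = 55
Imaginary quadratic field, so n = 2, s = r2 = 1, r1 = 0
M = (n!/n^n) * (4/pi)^s * sqrt(|disc(K)|) = (2!/2^2) * (4/pi)^1 * sqrt(55)
= 0.5 * 1.273240 * 7.416198
= 4.7213

4.7213
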